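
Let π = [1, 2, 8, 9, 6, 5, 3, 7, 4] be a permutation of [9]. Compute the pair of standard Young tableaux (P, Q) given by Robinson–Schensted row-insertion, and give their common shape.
P = [1, 2, 3, 4] / [5, 7] / [6, 9] / [8];  Q = [1, 2, 3, 4] / [5, 8] / [6, 9] / [7];  common shape = (4, 2, 2, 1)

Row-insert the values π_1, π_2, … into P one at a time, bumping the leftmost entry strictly greater than the inserted value down to the next row. The recording tableau Q records, in position (i, j), the step at which that cell was added to P.
  Insert 1 (step 1): P = [1];  Q = [1]
  Insert 2 (step 2): P = [1, 2];  Q = [1, 2]
  Insert 8 (step 3): P = [1, 2, 8];  Q = [1, 2, 3]
  Insert 9 (step 4): P = [1, 2, 8, 9];  Q = [1, 2, 3, 4]
  Insert 6 (step 5): P = [1, 2, 6, 9] / [8];  Q = [1, 2, 3, 4] / [5]
  Insert 5 (step 6): P = [1, 2, 5, 9] / [6] / [8];  Q = [1, 2, 3, 4] / [5] / [6]
  Insert 3 (step 7): P = [1, 2, 3, 9] / [5] / [6] / [8];  Q = [1, 2, 3, 4] / [5] / [6] / [7]
  Insert 7 (step 8): P = [1, 2, 3, 7] / [5, 9] / [6] / [8];  Q = [1, 2, 3, 4] / [5, 8] / [6] / [7]
  Insert 4 (step 9): P = [1, 2, 3, 4] / [5, 7] / [6, 9] / [8];  Q = [1, 2, 3, 4] / [5, 8] / [6, 9] / [7]
Final shape: (4, 2, 2, 1).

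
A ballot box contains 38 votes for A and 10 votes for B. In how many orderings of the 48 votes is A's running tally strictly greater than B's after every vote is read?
Strict-lead orderings = 3815417606

Total orderings of the 48 votes with 38 for A: C(48, 38) = 6540715896. By the Bertrand ballot formula (Cycle Lemma / reflection principle), the number of orderings in which A is strictly ahead of B throughout is (p − q)/(p + q) · C(p + q, p) = (38 − 10)/(38 + 10) · 6540715896 = 3815417606.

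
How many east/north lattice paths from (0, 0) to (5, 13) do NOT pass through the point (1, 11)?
Number of paths = 8388

Total paths from (0, 0) to (5, 13): C(18, 5) = 8568. Paths through (1, 11): (paths (0, 0) → (1, 11)) × (paths (1, 11) → (5, 13)) = C(12, 1) · C(6, 4) = 12 · 15 = 180. Avoidance count = 8568 − 180 = 8388.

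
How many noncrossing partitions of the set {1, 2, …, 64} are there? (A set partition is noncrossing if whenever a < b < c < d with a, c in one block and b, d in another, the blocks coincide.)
C_64 = 368479169875816659479009042713546950

These noncrossing partitions are counted by the Catalan number C_n = (1/(n + 1)) · C(2n, n). For n = 64: C_64 = (1/65) · C(128, 64) = 23951146041928082866135587776380551750/65 = 368479169875816659479009042713546950.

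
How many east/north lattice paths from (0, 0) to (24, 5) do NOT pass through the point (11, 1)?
Number of paths = 90195

Total paths from (0, 0) to (24, 5): C(29, 24) = 118755. Paths through (11, 1): (paths (0, 0) → (11, 1)) × (paths (11, 1) → (24, 5)) = C(12, 11) · C(17, 13) = 12 · 2380 = 28560. Avoidance count = 118755 − 28560 = 90195.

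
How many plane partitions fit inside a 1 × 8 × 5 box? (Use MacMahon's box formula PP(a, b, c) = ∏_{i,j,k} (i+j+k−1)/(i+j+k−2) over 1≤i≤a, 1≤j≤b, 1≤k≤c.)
PP(1, 8, 5) = 1287

Evaluate the triple product over i = 1..1, j = 1..8, k = 1..5. The factors are (2/1) · (3/2) · (4/3) · (5/4) · (6/5) · (3/2) · (4/3) · (5/4) · … (40 factors total). The numerators and denominators telescope so the product is an integer; carrying out the multiplication exactly gives PP(1, 8, 5) = 1287.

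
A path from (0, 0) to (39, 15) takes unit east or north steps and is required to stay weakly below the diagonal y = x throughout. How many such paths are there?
Number of paths = 5408954784450

By the reflection principle (André's argument), the number of monotone paths to (39, 15) with n ≤ m that never go above y = x is C(54, 39) − C(54, 40) = 8654327655120 − 3245372870670 = 5408954784450.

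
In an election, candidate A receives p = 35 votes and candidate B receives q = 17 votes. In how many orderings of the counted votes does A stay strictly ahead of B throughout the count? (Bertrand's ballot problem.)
Strict-lead orderings = 7596549816030

Total orderings of the 52 votes with 35 for A: C(52, 35) = 21945588357420. By the Bertrand ballot formula (Cycle Lemma / reflection principle), the number of orderings in which A is strictly ahead of B throughout is (p − q)/(p + q) · C(p + q, p) = (35 − 17)/(35 + 17) · 21945588357420 = 7596549816030.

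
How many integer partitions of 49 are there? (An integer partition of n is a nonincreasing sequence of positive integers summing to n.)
p(49) = 173525

Compute p(n) via the recurrence p(n, m) = p(n, m−1) + p(n−m, m), where p(n, m) counts partitions of n with all parts ≤ m and p(n) = p(n, n). The base cases are p(0, m) = 1 and p(n, 0) = 0 for n > 0. Filling the table yields p(49) = 173525. (Euler's pentagonal recurrence is an alternative.)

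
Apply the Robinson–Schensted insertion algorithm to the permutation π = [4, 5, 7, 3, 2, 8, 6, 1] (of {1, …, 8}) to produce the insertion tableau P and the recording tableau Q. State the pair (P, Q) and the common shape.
P = [1, 5, 6, 8] / [2, 7] / [3] / [4];  Q = [1, 2, 3, 6] / [4, 7] / [5] / [8];  common shape = (4, 2, 1, 1)

Row-insert the values π_1, π_2, … into P one at a time, bumping the leftmost entry strictly greater than the inserted value down to the next row. The recording tableau Q records, in position (i, j), the step at which that cell was added to P.
  Insert 4 (step 1): P = [4];  Q = [1]
  Insert 5 (step 2): P = [4, 5];  Q = [1, 2]
  Insert 7 (step 3): P = [4, 5, 7];  Q = [1, 2, 3]
  Insert 3 (step 4): P = [3, 5, 7] / [4];  Q = [1, 2, 3] / [4]
  Insert 2 (step 5): P = [2, 5, 7] / [3] / [4];  Q = [1, 2, 3] / [4] / [5]
  Insert 8 (step 6): P = [2, 5, 7, 8] / [3] / [4];  Q = [1, 2, 3, 6] / [4] / [5]
  Insert 6 (step 7): P = [2, 5, 6, 8] / [3, 7] / [4];  Q = [1, 2, 3, 6] / [4, 7] / [5]
  Insert 1 (step 8): P = [1, 5, 6, 8] / [2, 7] / [3] / [4];  Q = [1, 2, 3, 6] / [4, 7] / [5] / [8]
Final shape: (4, 2, 1, 1).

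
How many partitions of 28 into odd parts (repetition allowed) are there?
p_odd(28) = 222

Enumerate partitions using only odd parts via the recurrence o(n, m) = o(n, m−2) + o(n−m, m) over odd m, starting from the largest odd part ≤ n. This gives p_odd(28) = 222. (Euler's theorem: equals the count of distinct-part partitions.)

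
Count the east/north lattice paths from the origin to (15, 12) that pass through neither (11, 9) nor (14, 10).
Number of paths = 7637012

Inclusion–exclusion. Total paths: C(27, 15) = 17383860. Through P₁: C(20, 11)·C(7, 4) = 5878600. Through P₂: C(24, 14)·C(3, 1) = 5883768. Since P₁ is strictly southwest of P₂, a monotone path through both must visit P₁ then P₂; paths through both = C(20, 11)·C(4, 3)·C(3, 1) = 2015520. Avoid both = 17383860 − 5878600 − 5883768 + 2015520 = 7637012.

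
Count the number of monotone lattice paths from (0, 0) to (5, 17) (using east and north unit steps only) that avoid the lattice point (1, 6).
Number of paths = 16779

Total paths from (0, 0) to (5, 17): C(22, 5) = 26334. Paths through (1, 6): (paths (0, 0) → (1, 6)) × (paths (1, 6) → (5, 17)) = C(7, 1) · C(15, 4) = 7 · 1365 = 9555. Avoidance count = 26334 − 9555 = 16779.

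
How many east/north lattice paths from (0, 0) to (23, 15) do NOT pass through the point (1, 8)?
Number of paths = 15457239540

Total paths from (0, 0) to (23, 15): C(38, 23) = 15471286560. Paths through (1, 8): (paths (0, 0) → (1, 8)) × (paths (1, 8) → (23, 15)) = C(9, 1) · C(29, 22) = 9 · 1560780 = 14047020. Avoidance count = 15471286560 − 14047020 = 15457239540.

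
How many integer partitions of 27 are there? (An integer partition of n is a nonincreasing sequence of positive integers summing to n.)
p(27) = 3010

Compute p(n) via the recurrence p(n, m) = p(n, m−1) + p(n−m, m), where p(n, m) counts partitions of n with all parts ≤ m and p(n) = p(n, n). The base cases are p(0, m) = 1 and p(n, 0) = 0 for n > 0. Filling the table yields p(27) = 3010. (Euler's pentagonal recurrence is an alternative.)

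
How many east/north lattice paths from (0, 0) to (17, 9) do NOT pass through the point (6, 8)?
Number of paths = 3088514

Total paths from (0, 0) to (17, 9): C(26, 17) = 3124550. Paths through (6, 8): (paths (0, 0) → (6, 8)) × (paths (6, 8) → (17, 9)) = C(14, 6) · C(12, 11) = 3003 · 12 = 36036. Avoidance count = 3124550 − 36036 = 3088514.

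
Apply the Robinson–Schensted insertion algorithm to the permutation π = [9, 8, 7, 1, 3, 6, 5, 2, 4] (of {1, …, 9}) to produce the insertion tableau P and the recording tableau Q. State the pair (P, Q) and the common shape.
P = [1, 2, 4] / [3, 5] / [6] / [7] / [8] / [9];  Q = [1, 5, 6] / [2, 9] / [3] / [4] / [7] / [8];  common shape = (3, 2, 1, 1, 1, 1)

Row-insert the values π_1, π_2, … into P one at a time, bumping the leftmost entry strictly greater than the inserted value down to the next row. The recording tableau Q records, in position (i, j), the step at which that cell was added to P.
  Insert 9 (step 1): P = [9];  Q = [1]
  Insert 8 (step 2): P = [8] / [9];  Q = [1] / [2]
  Insert 7 (step 3): P = [7] / [8] / [9];  Q = [1] / [2] / [3]
  Insert 1 (step 4): P = [1] / [7] / [8] / [9];  Q = [1] / [2] / [3] / [4]
  Insert 3 (step 5): P = [1, 3] / [7] / [8] / [9];  Q = [1, 5] / [2] / [3] / [4]
  Insert 6 (step 6): P = [1, 3, 6] / [7] / [8] / [9];  Q = [1, 5, 6] / [2] / [3] / [4]
  Insert 5 (step 7): P = [1, 3, 5] / [6] / [7] / [8] / [9];  Q = [1, 5, 6] / [2] / [3] / [4] / [7]
  Insert 2 (step 8): P = [1, 2, 5] / [3] / [6] / [7] / [8] / [9];  Q = [1, 5, 6] / [2] / [3] / [4] / [7] / [8]
  Insert 4 (step 9): P = [1, 2, 4] / [3, 5] / [6] / [7] / [8] / [9];  Q = [1, 5, 6] / [2, 9] / [3] / [4] / [7] / [8]
Final shape: (3, 2, 1, 1, 1, 1).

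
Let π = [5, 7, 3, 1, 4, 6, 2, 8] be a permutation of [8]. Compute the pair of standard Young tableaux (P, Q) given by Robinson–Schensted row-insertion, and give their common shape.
P = [1, 2, 6, 8] / [3, 4] / [5, 7];  Q = [1, 2, 6, 8] / [3, 5] / [4, 7];  common shape = (4, 2, 2)

Row-insert the values π_1, π_2, … into P one at a time, bumping the leftmost entry strictly greater than the inserted value down to the next row. The recording tableau Q records, in position (i, j), the step at which that cell was added to P.
  Insert 5 (step 1): P = [5];  Q = [1]
  Insert 7 (step 2): P = [5, 7];  Q = [1, 2]
  Insert 3 (step 3): P = [3, 7] / [5];  Q = [1, 2] / [3]
  Insert 1 (step 4): P = [1, 7] / [3] / [5];  Q = [1, 2] / [3] / [4]
  Insert 4 (step 5): P = [1, 4] / [3, 7] / [5];  Q = [1, 2] / [3, 5] / [4]
  Insert 6 (step 6): P = [1, 4, 6] / [3, 7] / [5];  Q = [1, 2, 6] / [3, 5] / [4]
  Insert 2 (step 7): P = [1, 2, 6] / [3, 4] / [5, 7];  Q = [1, 2, 6] / [3, 5] / [4, 7]
  Insert 8 (step 8): P = [1, 2, 6, 8] / [3, 4] / [5, 7];  Q = [1, 2, 6, 8] / [3, 5] / [4, 7]
Final shape: (4, 2, 2).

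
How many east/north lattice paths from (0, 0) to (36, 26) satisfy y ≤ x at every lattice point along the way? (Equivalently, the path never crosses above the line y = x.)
Number of paths = 62363884575190737

By the reflection principle (André's argument), the number of monotone paths to (36, 26) with n ≤ m that never go above y = x is C(62, 36) − C(62, 37) = 209769429934732479 − 147405545359541742 = 62363884575190737.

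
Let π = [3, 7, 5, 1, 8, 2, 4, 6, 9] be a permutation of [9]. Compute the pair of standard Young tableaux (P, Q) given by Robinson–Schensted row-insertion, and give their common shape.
P = [1, 2, 4, 6, 9] / [3, 5, 8] / [7];  Q = [1, 2, 5, 8, 9] / [3, 6, 7] / [4];  common shape = (5, 3, 1)

Row-insert the values π_1, π_2, … into P one at a time, bumping the leftmost entry strictly greater than the inserted value down to the next row. The recording tableau Q records, in position (i, j), the step at which that cell was added to P.
  Insert 3 (step 1): P = [3];  Q = [1]
  Insert 7 (step 2): P = [3, 7];  Q = [1, 2]
  Insert 5 (step 3): P = [3, 5] / [7];  Q = [1, 2] / [3]
  Insert 1 (step 4): P = [1, 5] / [3] / [7];  Q = [1, 2] / [3] / [4]
  Insert 8 (step 5): P = [1, 5, 8] / [3] / [7];  Q = [1, 2, 5] / [3] / [4]
  Insert 2 (step 6): P = [1, 2, 8] / [3, 5] / [7];  Q = [1, 2, 5] / [3, 6] / [4]
  Insert 4 (step 7): P = [1, 2, 4] / [3, 5, 8] / [7];  Q = [1, 2, 5] / [3, 6, 7] / [4]
  Insert 6 (step 8): P = [1, 2, 4, 6] / [3, 5, 8] / [7];  Q = [1, 2, 5, 8] / [3, 6, 7] / [4]
  Insert 9 (step 9): P = [1, 2, 4, 6, 9] / [3, 5, 8] / [7];  Q = [1, 2, 5, 8, 9] / [3, 6, 7] / [4]
Final shape: (5, 3, 1).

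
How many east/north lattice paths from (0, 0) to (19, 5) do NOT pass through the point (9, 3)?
Number of paths = 27984

Total paths from (0, 0) to (19, 5): C(24, 19) = 42504. Paths through (9, 3): (paths (0, 0) → (9, 3)) × (paths (9, 3) → (19, 5)) = C(12, 9) · C(12, 10) = 220 · 66 = 14520. Avoidance count = 42504 − 14520 = 27984.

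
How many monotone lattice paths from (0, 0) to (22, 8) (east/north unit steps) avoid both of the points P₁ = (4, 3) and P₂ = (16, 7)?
Number of paths = 3405011

Inclusion–exclusion. Total paths: C(30, 22) = 5852925. Through P₁: C(7, 4)·C(23, 18) = 1177715. Through P₂: C(23, 16)·C(7, 6) = 1716099. Since P₁ is strictly southwest of P₂, a monotone path through both must visit P₁ then P₂; paths through both = C(7, 4)·C(16, 12)·C(7, 6) = 445900. Avoid both = 5852925 − 1177715 − 1716099 + 445900 = 3405011.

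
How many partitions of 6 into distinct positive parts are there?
q(6) = 4

List partitions of 6 into distinct parts: 6, 5+1, 4+2, 3+2+1. There are q(6) = 4. (Euler: this equals the number of odd-part partitions of 6.)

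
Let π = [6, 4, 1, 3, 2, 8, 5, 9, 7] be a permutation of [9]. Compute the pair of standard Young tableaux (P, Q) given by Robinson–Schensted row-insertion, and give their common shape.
P = [1, 2, 5, 7] / [3, 8, 9] / [4] / [6];  Q = [1, 4, 6, 8] / [2, 7, 9] / [3] / [5];  common shape = (4, 3, 1, 1)

Row-insert the values π_1, π_2, … into P one at a time, bumping the leftmost entry strictly greater than the inserted value down to the next row. The recording tableau Q records, in position (i, j), the step at which that cell was added to P.
  Insert 6 (step 1): P = [6];  Q = [1]
  Insert 4 (step 2): P = [4] / [6];  Q = [1] / [2]
  Insert 1 (step 3): P = [1] / [4] / [6];  Q = [1] / [2] / [3]
  Insert 3 (step 4): P = [1, 3] / [4] / [6];  Q = [1, 4] / [2] / [3]
  Insert 2 (step 5): P = [1, 2] / [3] / [4] / [6];  Q = [1, 4] / [2] / [3] / [5]
  Insert 8 (step 6): P = [1, 2, 8] / [3] / [4] / [6];  Q = [1, 4, 6] / [2] / [3] / [5]
  Insert 5 (step 7): P = [1, 2, 5] / [3, 8] / [4] / [6];  Q = [1, 4, 6] / [2, 7] / [3] / [5]
  Insert 9 (step 8): P = [1, 2, 5, 9] / [3, 8] / [4] / [6];  Q = [1, 4, 6, 8] / [2, 7] / [3] / [5]
  Insert 7 (step 9): P = [1, 2, 5, 7] / [3, 8, 9] / [4] / [6];  Q = [1, 4, 6, 8] / [2, 7, 9] / [3] / [5]
Final shape: (4, 3, 1, 1).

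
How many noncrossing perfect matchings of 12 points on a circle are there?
C_6 = 132

These noncrossing handshakes are counted by the Catalan number C_n = (1/(n + 1)) · C(2n, n). For n = 6: C_6 = (1/7) · C(12, 6) = 924/7 = 132.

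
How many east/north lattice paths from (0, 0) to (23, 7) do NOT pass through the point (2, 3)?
Number of paths = 1909300

Total paths from (0, 0) to (23, 7): C(30, 23) = 2035800. Paths through (2, 3): (paths (0, 0) → (2, 3)) × (paths (2, 3) → (23, 7)) = C(5, 2) · C(25, 21) = 10 · 12650 = 126500. Avoidance count = 2035800 − 126500 = 1909300.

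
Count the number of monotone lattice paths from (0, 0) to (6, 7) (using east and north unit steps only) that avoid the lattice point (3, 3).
Number of paths = 1016

Total paths from (0, 0) to (6, 7): C(13, 6) = 1716. Paths through (3, 3): (paths (0, 0) → (3, 3)) × (paths (3, 3) → (6, 7)) = C(6, 3) · C(7, 3) = 20 · 35 = 700. Avoidance count = 1716 − 700 = 1016.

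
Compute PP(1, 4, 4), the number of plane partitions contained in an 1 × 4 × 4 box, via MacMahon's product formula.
PP(1, 4, 4) = 70

Evaluate the triple product over i = 1..1, j = 1..4, k = 1..4. The factors are (2/1) · (3/2) · (4/3) · (5/4) · (3/2) · (4/3) · (5/4) · (6/5) · … (16 factors total). The numerators and denominators telescope so the product is an integer; carrying out the multiplication exactly gives PP(1, 4, 4) = 70.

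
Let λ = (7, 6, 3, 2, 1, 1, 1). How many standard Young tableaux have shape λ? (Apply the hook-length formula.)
# SYT of shape (7, 6, 3, 2, 1, 1, 1) = 714424320

Hook-length formula: f^λ = n! / Π hook(c), product over all cells c of the Young diagram. For λ = (7, 6, 3, 2, 1, 1, 1), n = 21 boxes. Hook lengths by row (left-to-right, top-to-bottom): [13, 9, 7, 5, 4, 3, 1]; [11, 7, 5, 3, 2, 1]; [7, 3, 1]; [5, 1]; [3]; [2]; [1]. Product of hooks = 71513442000. So f^λ = 21! / 71513442000 = 51090942171709440000 / 71513442000 = 714424320.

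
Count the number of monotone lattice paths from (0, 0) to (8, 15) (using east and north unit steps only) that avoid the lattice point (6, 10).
Number of paths = 322146

Total paths from (0, 0) to (8, 15): C(23, 8) = 490314. Paths through (6, 10): (paths (0, 0) → (6, 10)) × (paths (6, 10) → (8, 15)) = C(16, 6) · C(7, 2) = 8008 · 21 = 168168. Avoidance count = 490314 − 168168 = 322146.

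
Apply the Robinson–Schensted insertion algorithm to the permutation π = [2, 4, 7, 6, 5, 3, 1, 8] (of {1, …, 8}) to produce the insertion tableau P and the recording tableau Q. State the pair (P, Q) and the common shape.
P = [1, 3, 5, 8] / [2] / [4] / [6] / [7];  Q = [1, 2, 3, 8] / [4] / [5] / [6] / [7];  common shape = (4, 1, 1, 1, 1)

Row-insert the values π_1, π_2, … into P one at a time, bumping the leftmost entry strictly greater than the inserted value down to the next row. The recording tableau Q records, in position (i, j), the step at which that cell was added to P.
  Insert 2 (step 1): P = [2];  Q = [1]
  Insert 4 (step 2): P = [2, 4];  Q = [1, 2]
  Insert 7 (step 3): P = [2, 4, 7];  Q = [1, 2, 3]
  Insert 6 (step 4): P = [2, 4, 6] / [7];  Q = [1, 2, 3] / [4]
  Insert 5 (step 5): P = [2, 4, 5] / [6] / [7];  Q = [1, 2, 3] / [4] / [5]
  Insert 3 (step 6): P = [2, 3, 5] / [4] / [6] / [7];  Q = [1, 2, 3] / [4] / [5] / [6]
  Insert 1 (step 7): P = [1, 3, 5] / [2] / [4] / [6] / [7];  Q = [1, 2, 3] / [4] / [5] / [6] / [7]
  Insert 8 (step 8): P = [1, 3, 5, 8] / [2] / [4] / [6] / [7];  Q = [1, 2, 3, 8] / [4] / [5] / [6] / [7]
Final shape: (4, 1, 1, 1, 1).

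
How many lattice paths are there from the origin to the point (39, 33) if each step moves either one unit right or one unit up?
Number of paths = 345720487753213109040

A monotone lattice path from (0, 0) to (39, 33) consists of 39 east steps and 33 north steps in some order, so it is determined by which 39 of the 72 steps are east. The count is C(72, 39) = 345720487753213109040.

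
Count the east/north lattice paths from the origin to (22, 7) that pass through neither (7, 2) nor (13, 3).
Number of paths = 782416

Inclusion–exclusion. Total paths: C(29, 22) = 1560780. Through P₁: C(9, 7)·C(20, 15) = 558144. Through P₂: C(16, 13)·C(13, 9) = 400400. Since P₁ is strictly southwest of P₂, a monotone path through both must visit P₁ then P₂; paths through both = C(9, 7)·C(7, 6)·C(13, 9) = 180180. Avoid both = 1560780 − 558144 − 400400 + 180180 = 782416.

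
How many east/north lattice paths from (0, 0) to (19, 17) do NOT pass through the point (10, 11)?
Number of paths = 6832153020

Total paths from (0, 0) to (19, 17): C(36, 19) = 8597496600. Paths through (10, 11): (paths (0, 0) → (10, 11)) × (paths (10, 11) → (19, 17)) = C(21, 10) · C(15, 9) = 352716 · 5005 = 1765343580. Avoidance count = 8597496600 − 1765343580 = 6832153020.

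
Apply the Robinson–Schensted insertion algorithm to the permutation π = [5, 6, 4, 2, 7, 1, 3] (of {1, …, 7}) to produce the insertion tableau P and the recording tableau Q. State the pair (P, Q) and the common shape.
P = [1, 3, 7] / [2, 6] / [4] / [5];  Q = [1, 2, 5] / [3, 7] / [4] / [6];  common shape = (3, 2, 1, 1)

Row-insert the values π_1, π_2, … into P one at a time, bumping the leftmost entry strictly greater than the inserted value down to the next row. The recording tableau Q records, in position (i, j), the step at which that cell was added to P.
  Insert 5 (step 1): P = [5];  Q = [1]
  Insert 6 (step 2): P = [5, 6];  Q = [1, 2]
  Insert 4 (step 3): P = [4, 6] / [5];  Q = [1, 2] / [3]
  Insert 2 (step 4): P = [2, 6] / [4] / [5];  Q = [1, 2] / [3] / [4]
  Insert 7 (step 5): P = [2, 6, 7] / [4] / [5];  Q = [1, 2, 5] / [3] / [4]
  Insert 1 (step 6): P = [1, 6, 7] / [2] / [4] / [5];  Q = [1, 2, 5] / [3] / [4] / [6]
  Insert 3 (step 7): P = [1, 3, 7] / [2, 6] / [4] / [5];  Q = [1, 2, 5] / [3, 7] / [4] / [6]
Final shape: (3, 2, 1, 1).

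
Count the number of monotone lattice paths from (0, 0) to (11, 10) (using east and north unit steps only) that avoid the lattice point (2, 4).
Number of paths = 277641

Total paths from (0, 0) to (11, 10): C(21, 11) = 352716. Paths through (2, 4): (paths (0, 0) → (2, 4)) × (paths (2, 4) → (11, 10)) = C(6, 2) · C(15, 9) = 15 · 5005 = 75075. Avoidance count = 352716 − 75075 = 277641.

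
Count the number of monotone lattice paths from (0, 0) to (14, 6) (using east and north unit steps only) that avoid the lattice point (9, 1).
Number of paths = 36240

Total paths from (0, 0) to (14, 6): C(20, 14) = 38760. Paths through (9, 1): (paths (0, 0) → (9, 1)) × (paths (9, 1) → (14, 6)) = C(10, 9) · C(10, 5) = 10 · 252 = 2520. Avoidance count = 38760 − 2520 = 36240.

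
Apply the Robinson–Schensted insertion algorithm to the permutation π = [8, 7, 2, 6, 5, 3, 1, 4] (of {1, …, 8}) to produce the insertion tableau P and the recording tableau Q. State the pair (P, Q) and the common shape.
P = [1, 3, 4] / [2] / [5] / [6] / [7] / [8];  Q = [1, 4, 8] / [2] / [3] / [5] / [6] / [7];  common shape = (3, 1, 1, 1, 1, 1)

Row-insert the values π_1, π_2, … into P one at a time, bumping the leftmost entry strictly greater than the inserted value down to the next row. The recording tableau Q records, in position (i, j), the step at which that cell was added to P.
  Insert 8 (step 1): P = [8];  Q = [1]
  Insert 7 (step 2): P = [7] / [8];  Q = [1] / [2]
  Insert 2 (step 3): P = [2] / [7] / [8];  Q = [1] / [2] / [3]
  Insert 6 (step 4): P = [2, 6] / [7] / [8];  Q = [1, 4] / [2] / [3]
  Insert 5 (step 5): P = [2, 5] / [6] / [7] / [8];  Q = [1, 4] / [2] / [3] / [5]
  Insert 3 (step 6): P = [2, 3] / [5] / [6] / [7] / [8];  Q = [1, 4] / [2] / [3] / [5] / [6]
  Insert 1 (step 7): P = [1, 3] / [2] / [5] / [6] / [7] / [8];  Q = [1, 4] / [2] / [3] / [5] / [6] / [7]
  Insert 4 (step 8): P = [1, 3, 4] / [2] / [5] / [6] / [7] / [8];  Q = [1, 4, 8] / [2] / [3] / [5] / [6] / [7]
Final shape: (3, 1, 1, 1, 1, 1).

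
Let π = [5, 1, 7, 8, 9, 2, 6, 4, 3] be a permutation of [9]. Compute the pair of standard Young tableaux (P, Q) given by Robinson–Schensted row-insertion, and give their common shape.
P = [1, 2, 3, 9] / [4, 6, 8] / [5] / [7];  Q = [1, 3, 4, 5] / [2, 6, 7] / [8] / [9];  common shape = (4, 3, 1, 1)

Row-insert the values π_1, π_2, … into P one at a time, bumping the leftmost entry strictly greater than the inserted value down to the next row. The recording tableau Q records, in position (i, j), the step at which that cell was added to P.
  Insert 5 (step 1): P = [5];  Q = [1]
  Insert 1 (step 2): P = [1] / [5];  Q = [1] / [2]
  Insert 7 (step 3): P = [1, 7] / [5];  Q = [1, 3] / [2]
  Insert 8 (step 4): P = [1, 7, 8] / [5];  Q = [1, 3, 4] / [2]
  Insert 9 (step 5): P = [1, 7, 8, 9] / [5];  Q = [1, 3, 4, 5] / [2]
  Insert 2 (step 6): P = [1, 2, 8, 9] / [5, 7];  Q = [1, 3, 4, 5] / [2, 6]
  Insert 6 (step 7): P = [1, 2, 6, 9] / [5, 7, 8];  Q = [1, 3, 4, 5] / [2, 6, 7]
  Insert 4 (step 8): P = [1, 2, 4, 9] / [5, 6, 8] / [7];  Q = [1, 3, 4, 5] / [2, 6, 7] / [8]
  Insert 3 (step 9): P = [1, 2, 3, 9] / [4, 6, 8] / [5] / [7];  Q = [1, 3, 4, 5] / [2, 6, 7] / [8] / [9]
Final shape: (4, 3, 1, 1).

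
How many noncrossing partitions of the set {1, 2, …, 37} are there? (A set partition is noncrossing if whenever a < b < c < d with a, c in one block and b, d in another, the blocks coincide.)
C_37 = 45950804324621742364

These noncrossing partitions are counted by the Catalan number C_n = (1/(n + 1)) · C(2n, n). For n = 37: C_37 = (1/38) · C(74, 37) = 1746130564335626209832/38 = 45950804324621742364.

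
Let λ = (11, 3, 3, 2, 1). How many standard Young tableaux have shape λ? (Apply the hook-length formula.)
# SYT of shape (11, 3, 3, 2, 1) = 13023360

Hook-length formula: f^λ = n! / Π hook(c), product over all cells c of the Young diagram. For λ = (11, 3, 3, 2, 1), n = 20 boxes. Hook lengths by row (left-to-right, top-to-bottom): [15, 13, 11, 8, 7, 6, 5, 4, 3, 2, 1]; [6, 4, 2]; [5, 3, 1]; [3, 1]; [1]. Product of hooks = 186810624000. So f^λ = 20! / 186810624000 = 2432902008176640000 / 186810624000 = 13023360.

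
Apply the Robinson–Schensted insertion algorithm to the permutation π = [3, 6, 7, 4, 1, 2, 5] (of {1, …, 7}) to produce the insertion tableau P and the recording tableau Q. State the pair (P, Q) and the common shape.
P = [1, 2, 5] / [3, 4, 7] / [6];  Q = [1, 2, 3] / [4, 6, 7] / [5];  common shape = (3, 3, 1)

Row-insert the values π_1, π_2, … into P one at a time, bumping the leftmost entry strictly greater than the inserted value down to the next row. The recording tableau Q records, in position (i, j), the step at which that cell was added to P.
  Insert 3 (step 1): P = [3];  Q = [1]
  Insert 6 (step 2): P = [3, 6];  Q = [1, 2]
  Insert 7 (step 3): P = [3, 6, 7];  Q = [1, 2, 3]
  Insert 4 (step 4): P = [3, 4, 7] / [6];  Q = [1, 2, 3] / [4]
  Insert 1 (step 5): P = [1, 4, 7] / [3] / [6];  Q = [1, 2, 3] / [4] / [5]
  Insert 2 (step 6): P = [1, 2, 7] / [3, 4] / [6];  Q = [1, 2, 3] / [4, 6] / [5]
  Insert 5 (step 7): P = [1, 2, 5] / [3, 4, 7] / [6];  Q = [1, 2, 3] / [4, 6, 7] / [5]
Final shape: (3, 3, 1).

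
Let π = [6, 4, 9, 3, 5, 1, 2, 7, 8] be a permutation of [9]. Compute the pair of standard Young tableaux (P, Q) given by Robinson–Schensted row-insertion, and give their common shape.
P = [1, 2, 7, 8] / [3, 5] / [4, 9] / [6];  Q = [1, 3, 8, 9] / [2, 5] / [4, 7] / [6];  common shape = (4, 2, 2, 1)

Row-insert the values π_1, π_2, … into P one at a time, bumping the leftmost entry strictly greater than the inserted value down to the next row. The recording tableau Q records, in position (i, j), the step at which that cell was added to P.
  Insert 6 (step 1): P = [6];  Q = [1]
  Insert 4 (step 2): P = [4] / [6];  Q = [1] / [2]
  Insert 9 (step 3): P = [4, 9] / [6];  Q = [1, 3] / [2]
  Insert 3 (step 4): P = [3, 9] / [4] / [6];  Q = [1, 3] / [2] / [4]
  Insert 5 (step 5): P = [3, 5] / [4, 9] / [6];  Q = [1, 3] / [2, 5] / [4]
  Insert 1 (step 6): P = [1, 5] / [3, 9] / [4] / [6];  Q = [1, 3] / [2, 5] / [4] / [6]
  Insert 2 (step 7): P = [1, 2] / [3, 5] / [4, 9] / [6];  Q = [1, 3] / [2, 5] / [4, 7] / [6]
  Insert 7 (step 8): P = [1, 2, 7] / [3, 5] / [4, 9] / [6];  Q = [1, 3, 8] / [2, 5] / [4, 7] / [6]
  Insert 8 (step 9): P = [1, 2, 7, 8] / [3, 5] / [4, 9] / [6];  Q = [1, 3, 8, 9] / [2, 5] / [4, 7] / [6]
Final shape: (4, 2, 2, 1).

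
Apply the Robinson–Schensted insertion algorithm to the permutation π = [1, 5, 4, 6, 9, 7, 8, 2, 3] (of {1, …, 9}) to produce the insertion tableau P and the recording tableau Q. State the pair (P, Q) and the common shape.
P = [1, 2, 3, 7, 8] / [4, 6] / [5, 9];  Q = [1, 2, 4, 5, 7] / [3, 6] / [8, 9];  common shape = (5, 2, 2)

Row-insert the values π_1, π_2, … into P one at a time, bumping the leftmost entry strictly greater than the inserted value down to the next row. The recording tableau Q records, in position (i, j), the step at which that cell was added to P.
  Insert 1 (step 1): P = [1];  Q = [1]
  Insert 5 (step 2): P = [1, 5];  Q = [1, 2]
  Insert 4 (step 3): P = [1, 4] / [5];  Q = [1, 2] / [3]
  Insert 6 (step 4): P = [1, 4, 6] / [5];  Q = [1, 2, 4] / [3]
  Insert 9 (step 5): P = [1, 4, 6, 9] / [5];  Q = [1, 2, 4, 5] / [3]
  Insert 7 (step 6): P = [1, 4, 6, 7] / [5, 9];  Q = [1, 2, 4, 5] / [3, 6]
  Insert 8 (step 7): P = [1, 4, 6, 7, 8] / [5, 9];  Q = [1, 2, 4, 5, 7] / [3, 6]
  Insert 2 (step 8): P = [1, 2, 6, 7, 8] / [4, 9] / [5];  Q = [1, 2, 4, 5, 7] / [3, 6] / [8]
  Insert 3 (step 9): P = [1, 2, 3, 7, 8] / [4, 6] / [5, 9];  Q = [1, 2, 4, 5, 7] / [3, 6] / [8, 9]
Final shape: (5, 2, 2).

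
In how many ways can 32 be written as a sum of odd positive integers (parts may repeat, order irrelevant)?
p_odd(32) = 390

Enumerate partitions using only odd parts via the recurrence o(n, m) = o(n, m−2) + o(n−m, m) over odd m, starting from the largest odd part ≤ n. This gives p_odd(32) = 390. (Euler's theorem: equals the count of distinct-part partitions.)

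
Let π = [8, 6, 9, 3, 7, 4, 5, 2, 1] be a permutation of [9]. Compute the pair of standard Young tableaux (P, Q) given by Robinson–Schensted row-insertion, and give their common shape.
P = [1, 4, 5] / [2, 7] / [3, 9] / [6] / [8];  Q = [1, 3, 7] / [2, 5] / [4, 6] / [8] / [9];  common shape = (3, 2, 2, 1, 1)

Row-insert the values π_1, π_2, … into P one at a time, bumping the leftmost entry strictly greater than the inserted value down to the next row. The recording tableau Q records, in position (i, j), the step at which that cell was added to P.
  Insert 8 (step 1): P = [8];  Q = [1]
  Insert 6 (step 2): P = [6] / [8];  Q = [1] / [2]
  Insert 9 (step 3): P = [6, 9] / [8];  Q = [1, 3] / [2]
  Insert 3 (step 4): P = [3, 9] / [6] / [8];  Q = [1, 3] / [2] / [4]
  Insert 7 (step 5): P = [3, 7] / [6, 9] / [8];  Q = [1, 3] / [2, 5] / [4]
  Insert 4 (step 6): P = [3, 4] / [6, 7] / [8, 9];  Q = [1, 3] / [2, 5] / [4, 6]
  Insert 5 (step 7): P = [3, 4, 5] / [6, 7] / [8, 9];  Q = [1, 3, 7] / [2, 5] / [4, 6]
  Insert 2 (step 8): P = [2, 4, 5] / [3, 7] / [6, 9] / [8];  Q = [1, 3, 7] / [2, 5] / [4, 6] / [8]
  Insert 1 (step 9): P = [1, 4, 5] / [2, 7] / [3, 9] / [6] / [8];  Q = [1, 3, 7] / [2, 5] / [4, 6] / [8] / [9]
Final shape: (3, 2, 2, 1, 1).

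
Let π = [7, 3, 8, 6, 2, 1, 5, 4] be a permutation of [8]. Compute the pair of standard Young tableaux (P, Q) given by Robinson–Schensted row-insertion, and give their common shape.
P = [1, 4] / [2, 5] / [3, 6] / [7, 8];  Q = [1, 3] / [2, 4] / [5, 7] / [6, 8];  common shape = (2, 2, 2, 2)

Row-insert the values π_1, π_2, … into P one at a time, bumping the leftmost entry strictly greater than the inserted value down to the next row. The recording tableau Q records, in position (i, j), the step at which that cell was added to P.
  Insert 7 (step 1): P = [7];  Q = [1]
  Insert 3 (step 2): P = [3] / [7];  Q = [1] / [2]
  Insert 8 (step 3): P = [3, 8] / [7];  Q = [1, 3] / [2]
  Insert 6 (step 4): P = [3, 6] / [7, 8];  Q = [1, 3] / [2, 4]
  Insert 2 (step 5): P = [2, 6] / [3, 8] / [7];  Q = [1, 3] / [2, 4] / [5]
  Insert 1 (step 6): P = [1, 6] / [2, 8] / [3] / [7];  Q = [1, 3] / [2, 4] / [5] / [6]
  Insert 5 (step 7): P = [1, 5] / [2, 6] / [3, 8] / [7];  Q = [1, 3] / [2, 4] / [5, 7] / [6]
  Insert 4 (step 8): P = [1, 4] / [2, 5] / [3, 6] / [7, 8];  Q = [1, 3] / [2, 4] / [5, 7] / [6, 8]
Final shape: (2, 2, 2, 2).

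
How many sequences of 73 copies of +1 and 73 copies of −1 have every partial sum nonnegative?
C_73 = 79463489365077377841208237632349268884500

These ballot sequences are counted by the Catalan number C_n = (1/(n + 1)) · C(2n, n). For n = 73: C_73 = (1/74) · C(146, 73) = 5880298213015725960249409584793845897453000/74 = 79463489365077377841208237632349268884500.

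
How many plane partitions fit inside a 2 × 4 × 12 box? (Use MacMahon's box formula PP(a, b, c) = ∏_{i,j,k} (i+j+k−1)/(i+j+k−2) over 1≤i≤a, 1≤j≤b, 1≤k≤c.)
PP(2, 4, 12) = 866320

Evaluate the triple product over i = 1..2, j = 1..4, k = 1..12. The factors are (2/1) · (3/2) · (4/3) · (5/4) · (6/5) · (7/6) · (8/7) · (9/8) · … (96 factors total). The numerators and denominators telescope so the product is an integer; carrying out the multiplication exactly gives PP(2, 4, 12) = 866320.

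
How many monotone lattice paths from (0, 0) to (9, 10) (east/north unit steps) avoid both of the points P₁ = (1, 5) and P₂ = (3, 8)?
Number of paths = 81716

Inclusion–exclusion. Total paths: C(19, 9) = 92378. Through P₁: C(6, 1)·C(13, 8) = 7722. Through P₂: C(11, 3)·C(8, 6) = 4620. Since P₁ is strictly southwest of P₂, a monotone path through both must visit P₁ then P₂; paths through both = C(6, 1)·C(5, 2)·C(8, 6) = 1680. Avoid both = 92378 − 7722 − 4620 + 1680 = 81716.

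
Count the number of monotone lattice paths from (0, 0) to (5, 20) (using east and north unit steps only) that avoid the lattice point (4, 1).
Number of paths = 53030

Total paths from (0, 0) to (5, 20): C(25, 5) = 53130. Paths through (4, 1): (paths (0, 0) → (4, 1)) × (paths (4, 1) → (5, 20)) = C(5, 4) · C(20, 1) = 5 · 20 = 100. Avoidance count = 53130 − 100 = 53030.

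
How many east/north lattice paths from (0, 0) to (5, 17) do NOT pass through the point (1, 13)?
Number of paths = 25354

Total paths from (0, 0) to (5, 17): C(22, 5) = 26334. Paths through (1, 13): (paths (0, 0) → (1, 13)) × (paths (1, 13) → (5, 17)) = C(14, 1) · C(8, 4) = 14 · 70 = 980. Avoidance count = 26334 − 980 = 25354.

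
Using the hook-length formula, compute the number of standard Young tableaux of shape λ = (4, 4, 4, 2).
# SYT of shape (4, 4, 4, 2) = 12012

Hook-length formula: f^λ = n! / Π hook(c), product over all cells c of the Young diagram. For λ = (4, 4, 4, 2), n = 14 boxes. Hook lengths by row (left-to-right, top-to-bottom): [7, 6, 4, 3]; [6, 5, 3, 2]; [5, 4, 2, 1]; [2, 1]. Product of hooks = 7257600. So f^λ = 14! / 7257600 = 87178291200 / 7257600 = 12012.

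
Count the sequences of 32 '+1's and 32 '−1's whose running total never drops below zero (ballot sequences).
C_32 = 55534064877048198

These ballot sequences are counted by the Catalan number C_n = (1/(n + 1)) · C(2n, n). For n = 32: C_32 = (1/33) · C(64, 32) = 1832624140942590534/33 = 55534064877048198.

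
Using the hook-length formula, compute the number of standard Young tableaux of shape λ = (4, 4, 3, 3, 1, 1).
# SYT of shape (4, 4, 3, 3, 1, 1) = 336336

Hook-length formula: f^λ = n! / Π hook(c), product over all cells c of the Young diagram. For λ = (4, 4, 3, 3, 1, 1), n = 16 boxes. Hook lengths by row (left-to-right, top-to-bottom): [9, 6, 5, 2]; [8, 5, 4, 1]; [6, 3, 2]; [5, 2, 1]; [2]; [1]. Product of hooks = 62208000. So f^λ = 16! / 62208000 = 20922789888000 / 62208000 = 336336.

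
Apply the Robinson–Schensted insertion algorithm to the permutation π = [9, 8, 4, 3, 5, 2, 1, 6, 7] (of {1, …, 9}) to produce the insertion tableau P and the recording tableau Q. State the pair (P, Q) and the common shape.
P = [1, 5, 6, 7] / [2] / [3] / [4] / [8] / [9];  Q = [1, 5, 8, 9] / [2] / [3] / [4] / [6] / [7];  common shape = (4, 1, 1, 1, 1, 1)

Row-insert the values π_1, π_2, … into P one at a time, bumping the leftmost entry strictly greater than the inserted value down to the next row. The recording tableau Q records, in position (i, j), the step at which that cell was added to P.
  Insert 9 (step 1): P = [9];  Q = [1]
  Insert 8 (step 2): P = [8] / [9];  Q = [1] / [2]
  Insert 4 (step 3): P = [4] / [8] / [9];  Q = [1] / [2] / [3]
  Insert 3 (step 4): P = [3] / [4] / [8] / [9];  Q = [1] / [2] / [3] / [4]
  Insert 5 (step 5): P = [3, 5] / [4] / [8] / [9];  Q = [1, 5] / [2] / [3] / [4]
  Insert 2 (step 6): P = [2, 5] / [3] / [4] / [8] / [9];  Q = [1, 5] / [2] / [3] / [4] / [6]
  Insert 1 (step 7): P = [1, 5] / [2] / [3] / [4] / [8] / [9];  Q = [1, 5] / [2] / [3] / [4] / [6] / [7]
  Insert 6 (step 8): P = [1, 5, 6] / [2] / [3] / [4] / [8] / [9];  Q = [1, 5, 8] / [2] / [3] / [4] / [6] / [7]
  Insert 7 (step 9): P = [1, 5, 6, 7] / [2] / [3] / [4] / [8] / [9];  Q = [1, 5, 8, 9] / [2] / [3] / [4] / [6] / [7]
Final shape: (4, 1, 1, 1, 1, 1).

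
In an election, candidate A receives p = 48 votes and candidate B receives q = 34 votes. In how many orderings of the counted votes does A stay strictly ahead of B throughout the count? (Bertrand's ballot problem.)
Strict-lead orderings = 22144576797577798732350

Total orderings of the 82 votes with 48 for A: C(82, 48) = 129703949814384249718050. By the Bertrand ballot formula (Cycle Lemma / reflection principle), the number of orderings in which A is strictly ahead of B throughout is (p − q)/(p + q) · C(p + q, p) = (48 − 34)/(48 + 34) · 129703949814384249718050 = 22144576797577798732350.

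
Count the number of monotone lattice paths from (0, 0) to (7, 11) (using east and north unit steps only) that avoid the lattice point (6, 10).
Number of paths = 15808

Total paths from (0, 0) to (7, 11): C(18, 7) = 31824. Paths through (6, 10): (paths (0, 0) → (6, 10)) × (paths (6, 10) → (7, 11)) = C(16, 6) · C(2, 1) = 8008 · 2 = 16016. Avoidance count = 31824 − 16016 = 15808.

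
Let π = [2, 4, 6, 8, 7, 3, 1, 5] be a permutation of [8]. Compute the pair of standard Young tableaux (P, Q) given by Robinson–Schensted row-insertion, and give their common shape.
P = [1, 3, 5, 7] / [2, 6] / [4] / [8];  Q = [1, 2, 3, 4] / [5, 8] / [6] / [7];  common shape = (4, 2, 1, 1)

Row-insert the values π_1, π_2, … into P one at a time, bumping the leftmost entry strictly greater than the inserted value down to the next row. The recording tableau Q records, in position (i, j), the step at which that cell was added to P.
  Insert 2 (step 1): P = [2];  Q = [1]
  Insert 4 (step 2): P = [2, 4];  Q = [1, 2]
  Insert 6 (step 3): P = [2, 4, 6];  Q = [1, 2, 3]
  Insert 8 (step 4): P = [2, 4, 6, 8];  Q = [1, 2, 3, 4]
  Insert 7 (step 5): P = [2, 4, 6, 7] / [8];  Q = [1, 2, 3, 4] / [5]
  Insert 3 (step 6): P = [2, 3, 6, 7] / [4] / [8];  Q = [1, 2, 3, 4] / [5] / [6]
  Insert 1 (step 7): P = [1, 3, 6, 7] / [2] / [4] / [8];  Q = [1, 2, 3, 4] / [5] / [6] / [7]
  Insert 5 (step 8): P = [1, 3, 5, 7] / [2, 6] / [4] / [8];  Q = [1, 2, 3, 4] / [5, 8] / [6] / [7]
Final shape: (4, 2, 1, 1).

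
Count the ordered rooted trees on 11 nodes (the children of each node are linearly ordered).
C_10 = 16796

These ordered rooted trees are counted by the Catalan number C_n = (1/(n + 1)) · C(2n, n). For n = 10: C_10 = (1/11) · C(20, 10) = 184756/11 = 16796.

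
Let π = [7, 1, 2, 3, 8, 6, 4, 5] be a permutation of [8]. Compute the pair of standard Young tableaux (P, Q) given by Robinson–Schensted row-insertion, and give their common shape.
P = [1, 2, 3, 4, 5] / [6, 8] / [7];  Q = [1, 3, 4, 5, 8] / [2, 6] / [7];  common shape = (5, 2, 1)

Row-insert the values π_1, π_2, … into P one at a time, bumping the leftmost entry strictly greater than the inserted value down to the next row. The recording tableau Q records, in position (i, j), the step at which that cell was added to P.
  Insert 7 (step 1): P = [7];  Q = [1]
  Insert 1 (step 2): P = [1] / [7];  Q = [1] / [2]
  Insert 2 (step 3): P = [1, 2] / [7];  Q = [1, 3] / [2]
  Insert 3 (step 4): P = [1, 2, 3] / [7];  Q = [1, 3, 4] / [2]
  Insert 8 (step 5): P = [1, 2, 3, 8] / [7];  Q = [1, 3, 4, 5] / [2]
  Insert 6 (step 6): P = [1, 2, 3, 6] / [7, 8];  Q = [1, 3, 4, 5] / [2, 6]
  Insert 4 (step 7): P = [1, 2, 3, 4] / [6, 8] / [7];  Q = [1, 3, 4, 5] / [2, 6] / [7]
  Insert 5 (step 8): P = [1, 2, 3, 4, 5] / [6, 8] / [7];  Q = [1, 3, 4, 5, 8] / [2, 6] / [7]
Final shape: (5, 2, 1).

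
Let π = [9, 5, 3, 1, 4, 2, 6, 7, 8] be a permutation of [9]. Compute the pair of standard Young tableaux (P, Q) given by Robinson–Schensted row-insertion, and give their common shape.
P = [1, 2, 6, 7, 8] / [3, 4] / [5] / [9];  Q = [1, 5, 7, 8, 9] / [2, 6] / [3] / [4];  common shape = (5, 2, 1, 1)

Row-insert the values π_1, π_2, … into P one at a time, bumping the leftmost entry strictly greater than the inserted value down to the next row. The recording tableau Q records, in position (i, j), the step at which that cell was added to P.
  Insert 9 (step 1): P = [9];  Q = [1]
  Insert 5 (step 2): P = [5] / [9];  Q = [1] / [2]
  Insert 3 (step 3): P = [3] / [5] / [9];  Q = [1] / [2] / [3]
  Insert 1 (step 4): P = [1] / [3] / [5] / [9];  Q = [1] / [2] / [3] / [4]
  Insert 4 (step 5): P = [1, 4] / [3] / [5] / [9];  Q = [1, 5] / [2] / [3] / [4]
  Insert 2 (step 6): P = [1, 2] / [3, 4] / [5] / [9];  Q = [1, 5] / [2, 6] / [3] / [4]
  Insert 6 (step 7): P = [1, 2, 6] / [3, 4] / [5] / [9];  Q = [1, 5, 7] / [2, 6] / [3] / [4]
  Insert 7 (step 8): P = [1, 2, 6, 7] / [3, 4] / [5] / [9];  Q = [1, 5, 7, 8] / [2, 6] / [3] / [4]
  Insert 8 (step 9): P = [1, 2, 6, 7, 8] / [3, 4] / [5] / [9];  Q = [1, 5, 7, 8, 9] / [2, 6] / [3] / [4]
Final shape: (5, 2, 1, 1).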